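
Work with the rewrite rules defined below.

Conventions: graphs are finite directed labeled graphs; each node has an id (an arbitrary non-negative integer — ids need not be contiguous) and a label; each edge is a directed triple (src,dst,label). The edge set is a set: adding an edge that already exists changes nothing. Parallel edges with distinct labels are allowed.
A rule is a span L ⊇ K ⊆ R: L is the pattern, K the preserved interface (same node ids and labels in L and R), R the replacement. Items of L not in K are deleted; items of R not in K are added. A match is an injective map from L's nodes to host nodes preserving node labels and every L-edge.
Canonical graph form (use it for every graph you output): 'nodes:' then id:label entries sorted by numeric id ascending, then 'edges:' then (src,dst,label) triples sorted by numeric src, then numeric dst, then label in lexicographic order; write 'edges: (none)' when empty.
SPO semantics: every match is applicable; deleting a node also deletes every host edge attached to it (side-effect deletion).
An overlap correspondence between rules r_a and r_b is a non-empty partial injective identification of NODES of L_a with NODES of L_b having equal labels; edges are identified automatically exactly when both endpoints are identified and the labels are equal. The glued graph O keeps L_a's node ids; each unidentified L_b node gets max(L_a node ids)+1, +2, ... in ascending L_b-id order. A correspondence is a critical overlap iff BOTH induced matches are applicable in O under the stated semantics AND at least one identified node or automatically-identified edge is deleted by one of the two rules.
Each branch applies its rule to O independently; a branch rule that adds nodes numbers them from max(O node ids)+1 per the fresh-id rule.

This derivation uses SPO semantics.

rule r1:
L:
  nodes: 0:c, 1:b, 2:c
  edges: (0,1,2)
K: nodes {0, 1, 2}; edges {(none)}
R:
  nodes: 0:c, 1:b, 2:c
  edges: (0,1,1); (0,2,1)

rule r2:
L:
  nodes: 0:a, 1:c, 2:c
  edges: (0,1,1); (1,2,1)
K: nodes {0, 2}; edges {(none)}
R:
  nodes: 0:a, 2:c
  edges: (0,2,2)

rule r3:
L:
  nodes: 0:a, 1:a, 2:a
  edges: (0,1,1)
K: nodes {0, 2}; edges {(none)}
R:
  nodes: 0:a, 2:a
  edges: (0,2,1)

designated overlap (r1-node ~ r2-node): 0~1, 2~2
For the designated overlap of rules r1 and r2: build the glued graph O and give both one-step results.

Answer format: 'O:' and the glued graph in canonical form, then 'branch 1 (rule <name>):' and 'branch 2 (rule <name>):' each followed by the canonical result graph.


O:
nodes: 0:c, 1:b, 2:c, 3:a
edges: (0,1,2); (0,2,1); (3,0,1)
branch 1 (rule r1):
nodes: 0:c, 1:b, 2:c, 3:a
edges: (0,1,1); (0,2,1); (3,0,1)
branch 2 (rule r2):
nodes: 1:b, 2:c, 3:a
edges: (3,2,2)


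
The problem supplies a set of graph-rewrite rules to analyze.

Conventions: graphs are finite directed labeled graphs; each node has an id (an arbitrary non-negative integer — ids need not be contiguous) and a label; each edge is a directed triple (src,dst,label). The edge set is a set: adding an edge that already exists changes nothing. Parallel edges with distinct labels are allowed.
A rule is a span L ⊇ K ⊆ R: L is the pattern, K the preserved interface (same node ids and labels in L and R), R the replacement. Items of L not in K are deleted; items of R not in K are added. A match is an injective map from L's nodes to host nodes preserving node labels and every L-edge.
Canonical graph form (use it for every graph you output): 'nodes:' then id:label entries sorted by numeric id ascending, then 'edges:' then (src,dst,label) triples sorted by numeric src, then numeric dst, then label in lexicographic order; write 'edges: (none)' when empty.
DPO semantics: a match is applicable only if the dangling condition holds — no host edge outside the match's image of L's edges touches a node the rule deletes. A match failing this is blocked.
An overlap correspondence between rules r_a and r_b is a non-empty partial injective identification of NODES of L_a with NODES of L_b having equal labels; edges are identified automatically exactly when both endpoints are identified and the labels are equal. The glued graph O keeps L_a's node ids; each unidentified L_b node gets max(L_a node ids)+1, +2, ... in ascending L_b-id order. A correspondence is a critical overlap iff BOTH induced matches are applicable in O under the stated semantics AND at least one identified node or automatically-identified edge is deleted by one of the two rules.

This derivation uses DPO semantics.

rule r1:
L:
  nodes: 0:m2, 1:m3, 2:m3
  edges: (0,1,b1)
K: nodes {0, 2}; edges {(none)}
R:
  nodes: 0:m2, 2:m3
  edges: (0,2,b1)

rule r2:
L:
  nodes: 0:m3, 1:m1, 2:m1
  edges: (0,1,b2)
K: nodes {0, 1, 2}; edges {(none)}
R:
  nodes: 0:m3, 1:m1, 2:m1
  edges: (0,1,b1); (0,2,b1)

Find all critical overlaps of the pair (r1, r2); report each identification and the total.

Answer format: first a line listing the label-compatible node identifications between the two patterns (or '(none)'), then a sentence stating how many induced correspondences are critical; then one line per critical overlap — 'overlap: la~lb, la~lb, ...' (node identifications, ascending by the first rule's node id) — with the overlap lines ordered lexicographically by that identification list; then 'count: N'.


label-compatible node identifications between L(r1) and L(r2): 1~0, 2~0
0 of the induced correspondences are critical overlaps of r1 and r2.
count: 0


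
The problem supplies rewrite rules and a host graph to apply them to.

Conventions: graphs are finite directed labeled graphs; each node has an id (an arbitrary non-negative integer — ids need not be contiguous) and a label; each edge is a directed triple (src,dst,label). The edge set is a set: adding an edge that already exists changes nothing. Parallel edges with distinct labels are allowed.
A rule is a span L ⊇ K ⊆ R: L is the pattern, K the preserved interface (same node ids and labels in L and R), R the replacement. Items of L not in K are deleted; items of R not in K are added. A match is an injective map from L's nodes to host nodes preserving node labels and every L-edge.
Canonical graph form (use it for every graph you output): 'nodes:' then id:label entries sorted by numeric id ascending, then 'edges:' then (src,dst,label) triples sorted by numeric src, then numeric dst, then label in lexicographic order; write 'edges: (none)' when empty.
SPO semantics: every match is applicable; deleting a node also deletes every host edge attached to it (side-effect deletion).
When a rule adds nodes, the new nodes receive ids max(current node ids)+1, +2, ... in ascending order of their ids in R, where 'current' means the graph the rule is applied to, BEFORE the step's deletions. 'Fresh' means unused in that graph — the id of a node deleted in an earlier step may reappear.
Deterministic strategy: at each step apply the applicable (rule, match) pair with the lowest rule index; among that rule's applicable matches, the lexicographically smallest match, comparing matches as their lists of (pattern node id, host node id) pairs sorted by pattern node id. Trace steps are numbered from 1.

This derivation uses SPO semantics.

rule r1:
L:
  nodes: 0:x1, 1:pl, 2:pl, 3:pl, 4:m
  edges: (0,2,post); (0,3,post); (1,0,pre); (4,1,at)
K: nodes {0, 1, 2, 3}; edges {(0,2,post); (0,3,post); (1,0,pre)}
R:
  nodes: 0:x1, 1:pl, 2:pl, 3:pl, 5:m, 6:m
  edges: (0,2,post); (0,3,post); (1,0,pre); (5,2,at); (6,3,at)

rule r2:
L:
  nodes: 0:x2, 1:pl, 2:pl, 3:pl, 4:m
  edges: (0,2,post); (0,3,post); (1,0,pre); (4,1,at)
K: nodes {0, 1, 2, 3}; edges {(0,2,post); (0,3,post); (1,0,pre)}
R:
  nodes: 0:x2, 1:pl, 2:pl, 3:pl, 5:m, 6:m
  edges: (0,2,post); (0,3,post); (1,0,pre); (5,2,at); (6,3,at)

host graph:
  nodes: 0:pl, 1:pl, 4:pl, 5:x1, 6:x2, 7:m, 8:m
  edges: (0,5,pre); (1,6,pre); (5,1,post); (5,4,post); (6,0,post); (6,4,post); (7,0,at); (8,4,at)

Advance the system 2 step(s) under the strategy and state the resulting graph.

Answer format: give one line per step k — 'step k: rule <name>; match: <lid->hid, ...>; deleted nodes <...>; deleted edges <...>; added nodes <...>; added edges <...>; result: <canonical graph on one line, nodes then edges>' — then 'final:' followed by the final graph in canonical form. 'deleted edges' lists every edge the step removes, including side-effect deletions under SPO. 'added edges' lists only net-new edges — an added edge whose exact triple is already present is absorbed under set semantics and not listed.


step 1: rule r1; match: 0->5, 1->0, 2->1, 3->4, 4->7; deleted nodes 7; deleted edges (7,0,at); added nodes 9, 10; added edges (9,1,at); (10,4,at); result: nodes: 0:pl, 1:pl, 4:pl, 5:x1, 6:x2, 8:m, 9:m, 10:m edges: (0,5,pre); (1,6,pre); (5,1,post); (5,4,post); (6,0,post); (6,4,post); (8,4,at); (9,1,at); (10,4,at)
step 2: rule r2; match: 0->6, 1->1, 2->0, 3->4, 4->9; deleted nodes 9; deleted edges (9,1,at); added nodes 11, 12; added edges (11,0,at); (12,4,at); result: nodes: 0:pl, 1:pl, 4:pl, 5:x1, 6:x2, 8:m, 10:m, 11:m, 12:m edges: (0,5,pre); (1,6,pre); (5,1,post); (5,4,post); (6,0,post); (6,4,post); (8,4,at); (10,4,at); (11,0,at); (12,4,at)
final:
nodes: 0:pl, 1:pl, 4:pl, 5:x1, 6:x2, 8:m, 10:m, 11:m, 12:m
edges: (0,5,pre); (1,6,pre); (5,1,post); (5,4,post); (6,0,post); (6,4,post); (8,4,at); (10,4,at); (11,0,at); (12,4,at)


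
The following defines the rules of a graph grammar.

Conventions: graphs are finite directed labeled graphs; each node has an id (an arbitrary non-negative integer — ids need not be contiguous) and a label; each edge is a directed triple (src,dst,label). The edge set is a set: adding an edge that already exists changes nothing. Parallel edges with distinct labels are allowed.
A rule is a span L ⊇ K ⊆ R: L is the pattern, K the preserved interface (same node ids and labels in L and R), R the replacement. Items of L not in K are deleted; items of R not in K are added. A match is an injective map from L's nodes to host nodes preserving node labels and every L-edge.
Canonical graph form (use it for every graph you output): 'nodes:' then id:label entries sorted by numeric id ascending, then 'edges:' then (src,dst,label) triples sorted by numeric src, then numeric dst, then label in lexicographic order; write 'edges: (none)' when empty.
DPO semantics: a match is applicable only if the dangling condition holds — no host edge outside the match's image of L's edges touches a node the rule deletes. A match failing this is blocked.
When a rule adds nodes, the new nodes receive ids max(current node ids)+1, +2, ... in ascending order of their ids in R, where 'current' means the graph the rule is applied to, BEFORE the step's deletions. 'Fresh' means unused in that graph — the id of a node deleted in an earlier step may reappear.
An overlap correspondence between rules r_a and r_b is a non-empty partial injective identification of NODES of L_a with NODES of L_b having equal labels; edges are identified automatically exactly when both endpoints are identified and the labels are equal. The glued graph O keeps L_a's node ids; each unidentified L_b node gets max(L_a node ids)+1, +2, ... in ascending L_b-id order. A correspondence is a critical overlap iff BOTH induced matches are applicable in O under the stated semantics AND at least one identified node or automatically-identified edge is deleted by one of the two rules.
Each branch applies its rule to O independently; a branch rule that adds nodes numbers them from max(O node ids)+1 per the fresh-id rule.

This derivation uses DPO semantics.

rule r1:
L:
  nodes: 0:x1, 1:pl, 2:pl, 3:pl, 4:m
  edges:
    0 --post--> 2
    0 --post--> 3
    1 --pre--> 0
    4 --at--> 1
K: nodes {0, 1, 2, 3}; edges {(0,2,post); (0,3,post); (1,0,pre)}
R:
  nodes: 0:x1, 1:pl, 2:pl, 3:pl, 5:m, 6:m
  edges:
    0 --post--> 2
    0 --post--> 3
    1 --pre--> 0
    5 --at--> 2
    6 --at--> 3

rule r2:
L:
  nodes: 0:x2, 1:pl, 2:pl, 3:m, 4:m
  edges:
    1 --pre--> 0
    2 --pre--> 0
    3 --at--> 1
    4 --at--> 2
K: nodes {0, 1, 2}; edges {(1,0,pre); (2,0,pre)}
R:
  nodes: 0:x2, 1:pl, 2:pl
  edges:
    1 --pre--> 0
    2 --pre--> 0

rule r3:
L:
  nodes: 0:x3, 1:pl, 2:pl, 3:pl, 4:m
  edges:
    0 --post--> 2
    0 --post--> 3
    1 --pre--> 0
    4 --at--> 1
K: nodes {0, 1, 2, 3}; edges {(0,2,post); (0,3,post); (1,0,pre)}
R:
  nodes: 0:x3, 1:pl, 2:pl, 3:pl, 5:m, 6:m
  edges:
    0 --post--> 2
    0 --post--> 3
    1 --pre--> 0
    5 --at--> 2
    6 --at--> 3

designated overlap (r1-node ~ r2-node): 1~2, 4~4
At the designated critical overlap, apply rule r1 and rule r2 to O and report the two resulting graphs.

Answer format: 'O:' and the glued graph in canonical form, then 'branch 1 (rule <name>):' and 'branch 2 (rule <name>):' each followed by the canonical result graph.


O:
nodes: 0:x1, 1:pl, 2:pl, 3:pl, 4:m, 5:x2, 6:pl, 7:m
edges: (0,2,post); (0,3,post); (1,0,pre); (1,5,pre); (4,1,at); (6,5,pre); (7,6,at)
branch 1 (rule r1):
nodes: 0:x1, 1:pl, 2:pl, 3:pl, 5:x2, 6:pl, 7:m, 8:m, 9:m
edges: (0,2,post); (0,3,post); (1,0,pre); (1,5,pre); (6,5,pre); (7,6,at); (8,2,at); (9,3,at)
branch 2 (rule r2):
nodes: 0:x1, 1:pl, 2:pl, 3:pl, 5:x2, 6:pl
edges: (0,2,post); (0,3,post); (1,0,pre); (1,5,pre); (6,5,pre)


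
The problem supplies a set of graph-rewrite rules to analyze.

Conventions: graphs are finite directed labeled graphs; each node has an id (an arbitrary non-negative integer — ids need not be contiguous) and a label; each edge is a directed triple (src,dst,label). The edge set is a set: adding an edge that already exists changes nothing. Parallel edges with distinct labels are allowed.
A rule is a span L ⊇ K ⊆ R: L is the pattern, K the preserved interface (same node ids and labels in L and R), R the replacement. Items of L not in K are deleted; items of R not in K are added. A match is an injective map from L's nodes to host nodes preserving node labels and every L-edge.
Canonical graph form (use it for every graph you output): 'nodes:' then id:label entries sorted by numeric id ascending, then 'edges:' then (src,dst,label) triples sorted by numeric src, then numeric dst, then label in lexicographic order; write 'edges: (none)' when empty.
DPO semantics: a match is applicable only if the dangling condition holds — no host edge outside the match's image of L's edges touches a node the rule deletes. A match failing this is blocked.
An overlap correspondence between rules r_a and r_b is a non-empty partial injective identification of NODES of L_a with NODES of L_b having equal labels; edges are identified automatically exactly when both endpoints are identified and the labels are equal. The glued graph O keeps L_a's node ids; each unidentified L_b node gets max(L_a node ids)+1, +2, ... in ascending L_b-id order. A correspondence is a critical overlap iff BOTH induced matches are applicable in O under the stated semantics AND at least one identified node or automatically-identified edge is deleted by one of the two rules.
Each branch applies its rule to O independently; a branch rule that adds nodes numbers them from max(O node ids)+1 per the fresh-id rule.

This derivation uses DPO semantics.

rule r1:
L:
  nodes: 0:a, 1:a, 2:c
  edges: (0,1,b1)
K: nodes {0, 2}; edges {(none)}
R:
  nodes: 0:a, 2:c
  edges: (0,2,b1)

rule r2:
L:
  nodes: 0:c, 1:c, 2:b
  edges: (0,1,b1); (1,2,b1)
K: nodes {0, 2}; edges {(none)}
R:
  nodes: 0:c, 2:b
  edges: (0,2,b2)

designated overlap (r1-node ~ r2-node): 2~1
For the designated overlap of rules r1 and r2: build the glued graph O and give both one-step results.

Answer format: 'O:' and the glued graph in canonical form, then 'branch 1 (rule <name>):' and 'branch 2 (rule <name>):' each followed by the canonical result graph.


O:
nodes: 0:a, 1:a, 2:c, 3:c, 4:b
edges: (0,1,b1); (2,4,b1); (3,2,b1)
branch 1 (rule r1):
nodes: 0:a, 2:c, 3:c, 4:b
edges: (0,2,b1); (2,4,b1); (3,2,b1)
branch 2 (rule r2):
nodes: 0:a, 1:a, 3:c, 4:b
edges: (0,1,b1); (3,4,b2)


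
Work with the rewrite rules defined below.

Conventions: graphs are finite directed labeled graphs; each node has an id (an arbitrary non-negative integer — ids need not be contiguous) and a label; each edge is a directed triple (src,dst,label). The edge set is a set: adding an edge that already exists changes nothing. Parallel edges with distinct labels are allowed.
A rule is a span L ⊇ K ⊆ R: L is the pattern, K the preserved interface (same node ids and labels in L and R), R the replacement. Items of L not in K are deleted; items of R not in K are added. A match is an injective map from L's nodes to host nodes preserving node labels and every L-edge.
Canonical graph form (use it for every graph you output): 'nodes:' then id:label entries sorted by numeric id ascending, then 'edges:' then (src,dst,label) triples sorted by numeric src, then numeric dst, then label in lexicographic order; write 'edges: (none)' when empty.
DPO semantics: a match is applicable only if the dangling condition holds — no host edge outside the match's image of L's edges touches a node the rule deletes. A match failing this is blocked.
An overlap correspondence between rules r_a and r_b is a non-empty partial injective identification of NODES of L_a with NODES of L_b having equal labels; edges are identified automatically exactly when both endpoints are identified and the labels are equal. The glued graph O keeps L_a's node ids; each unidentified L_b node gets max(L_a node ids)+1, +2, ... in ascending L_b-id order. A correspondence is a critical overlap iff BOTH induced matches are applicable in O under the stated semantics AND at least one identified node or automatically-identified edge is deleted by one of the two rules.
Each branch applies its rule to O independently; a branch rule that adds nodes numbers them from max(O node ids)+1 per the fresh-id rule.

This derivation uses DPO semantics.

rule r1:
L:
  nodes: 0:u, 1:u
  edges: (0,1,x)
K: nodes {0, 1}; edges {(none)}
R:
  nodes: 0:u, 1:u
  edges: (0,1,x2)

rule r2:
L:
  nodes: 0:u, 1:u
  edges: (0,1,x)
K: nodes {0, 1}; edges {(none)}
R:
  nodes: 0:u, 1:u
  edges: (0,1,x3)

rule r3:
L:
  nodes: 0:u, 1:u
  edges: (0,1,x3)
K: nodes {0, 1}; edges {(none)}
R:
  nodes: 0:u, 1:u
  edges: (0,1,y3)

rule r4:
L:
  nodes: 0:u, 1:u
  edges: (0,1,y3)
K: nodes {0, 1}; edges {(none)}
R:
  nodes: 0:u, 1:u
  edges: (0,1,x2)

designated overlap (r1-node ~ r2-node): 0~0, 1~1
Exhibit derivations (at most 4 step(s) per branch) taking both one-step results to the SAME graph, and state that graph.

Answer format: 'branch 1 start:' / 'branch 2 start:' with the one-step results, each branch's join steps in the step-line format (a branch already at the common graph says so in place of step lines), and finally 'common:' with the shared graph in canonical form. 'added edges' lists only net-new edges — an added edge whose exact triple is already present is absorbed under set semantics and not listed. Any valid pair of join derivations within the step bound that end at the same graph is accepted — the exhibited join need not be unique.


branch 1 start:
nodes: 0:u, 1:u
edges: (0,1,x2)
branch 2 start:
nodes: 0:u, 1:u
edges: (0,1,x3)
branch 1: already at the common graph (0 steps)
branch 2 step 1: rule r3; match: 0->0, 1->1; deleted nodes (none); deleted edges (0,1,x3); added nodes (none); added edges (0,1,y3); result: nodes: 0:u, 1:u edges: (0,1,y3)
branch 2 step 2: rule r4; match: 0->0, 1->1; deleted nodes (none); deleted edges (0,1,y3); added nodes (none); added edges (0,1,x2); result: nodes: 0:u, 1:u edges: (0,1,x2)
common:
nodes: 0:u, 1:u
edges: (0,1,x2)


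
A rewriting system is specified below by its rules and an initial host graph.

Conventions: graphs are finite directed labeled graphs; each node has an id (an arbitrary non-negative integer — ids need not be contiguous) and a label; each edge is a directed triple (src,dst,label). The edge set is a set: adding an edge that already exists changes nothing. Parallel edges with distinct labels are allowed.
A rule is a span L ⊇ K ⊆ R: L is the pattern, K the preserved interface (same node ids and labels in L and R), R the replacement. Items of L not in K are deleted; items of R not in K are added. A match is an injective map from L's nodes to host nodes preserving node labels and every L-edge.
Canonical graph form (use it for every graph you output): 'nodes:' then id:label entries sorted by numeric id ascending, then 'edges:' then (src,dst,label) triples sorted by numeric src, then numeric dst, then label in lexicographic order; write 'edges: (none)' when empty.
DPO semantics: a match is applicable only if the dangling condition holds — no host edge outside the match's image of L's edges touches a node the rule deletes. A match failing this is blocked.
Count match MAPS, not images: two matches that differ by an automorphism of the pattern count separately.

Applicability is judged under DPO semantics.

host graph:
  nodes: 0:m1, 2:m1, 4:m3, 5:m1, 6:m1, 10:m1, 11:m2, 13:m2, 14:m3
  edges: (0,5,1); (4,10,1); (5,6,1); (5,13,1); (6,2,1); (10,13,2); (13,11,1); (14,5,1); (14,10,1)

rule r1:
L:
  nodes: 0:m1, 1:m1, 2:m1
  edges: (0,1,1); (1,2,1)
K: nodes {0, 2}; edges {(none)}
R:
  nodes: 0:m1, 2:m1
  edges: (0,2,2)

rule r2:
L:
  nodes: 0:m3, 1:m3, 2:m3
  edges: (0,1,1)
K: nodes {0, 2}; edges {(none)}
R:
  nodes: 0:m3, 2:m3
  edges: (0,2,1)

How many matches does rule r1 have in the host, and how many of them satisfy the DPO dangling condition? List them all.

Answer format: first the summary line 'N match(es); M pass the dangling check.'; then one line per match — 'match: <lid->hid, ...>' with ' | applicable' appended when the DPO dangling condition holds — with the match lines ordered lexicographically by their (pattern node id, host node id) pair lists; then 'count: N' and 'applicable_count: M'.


2 match(es); 1 pass the dangling check.
match: 0->0, 1->5, 2->6
match: 0->5, 1->6, 2->2 | applicable
count: 2
applicable_count: 1


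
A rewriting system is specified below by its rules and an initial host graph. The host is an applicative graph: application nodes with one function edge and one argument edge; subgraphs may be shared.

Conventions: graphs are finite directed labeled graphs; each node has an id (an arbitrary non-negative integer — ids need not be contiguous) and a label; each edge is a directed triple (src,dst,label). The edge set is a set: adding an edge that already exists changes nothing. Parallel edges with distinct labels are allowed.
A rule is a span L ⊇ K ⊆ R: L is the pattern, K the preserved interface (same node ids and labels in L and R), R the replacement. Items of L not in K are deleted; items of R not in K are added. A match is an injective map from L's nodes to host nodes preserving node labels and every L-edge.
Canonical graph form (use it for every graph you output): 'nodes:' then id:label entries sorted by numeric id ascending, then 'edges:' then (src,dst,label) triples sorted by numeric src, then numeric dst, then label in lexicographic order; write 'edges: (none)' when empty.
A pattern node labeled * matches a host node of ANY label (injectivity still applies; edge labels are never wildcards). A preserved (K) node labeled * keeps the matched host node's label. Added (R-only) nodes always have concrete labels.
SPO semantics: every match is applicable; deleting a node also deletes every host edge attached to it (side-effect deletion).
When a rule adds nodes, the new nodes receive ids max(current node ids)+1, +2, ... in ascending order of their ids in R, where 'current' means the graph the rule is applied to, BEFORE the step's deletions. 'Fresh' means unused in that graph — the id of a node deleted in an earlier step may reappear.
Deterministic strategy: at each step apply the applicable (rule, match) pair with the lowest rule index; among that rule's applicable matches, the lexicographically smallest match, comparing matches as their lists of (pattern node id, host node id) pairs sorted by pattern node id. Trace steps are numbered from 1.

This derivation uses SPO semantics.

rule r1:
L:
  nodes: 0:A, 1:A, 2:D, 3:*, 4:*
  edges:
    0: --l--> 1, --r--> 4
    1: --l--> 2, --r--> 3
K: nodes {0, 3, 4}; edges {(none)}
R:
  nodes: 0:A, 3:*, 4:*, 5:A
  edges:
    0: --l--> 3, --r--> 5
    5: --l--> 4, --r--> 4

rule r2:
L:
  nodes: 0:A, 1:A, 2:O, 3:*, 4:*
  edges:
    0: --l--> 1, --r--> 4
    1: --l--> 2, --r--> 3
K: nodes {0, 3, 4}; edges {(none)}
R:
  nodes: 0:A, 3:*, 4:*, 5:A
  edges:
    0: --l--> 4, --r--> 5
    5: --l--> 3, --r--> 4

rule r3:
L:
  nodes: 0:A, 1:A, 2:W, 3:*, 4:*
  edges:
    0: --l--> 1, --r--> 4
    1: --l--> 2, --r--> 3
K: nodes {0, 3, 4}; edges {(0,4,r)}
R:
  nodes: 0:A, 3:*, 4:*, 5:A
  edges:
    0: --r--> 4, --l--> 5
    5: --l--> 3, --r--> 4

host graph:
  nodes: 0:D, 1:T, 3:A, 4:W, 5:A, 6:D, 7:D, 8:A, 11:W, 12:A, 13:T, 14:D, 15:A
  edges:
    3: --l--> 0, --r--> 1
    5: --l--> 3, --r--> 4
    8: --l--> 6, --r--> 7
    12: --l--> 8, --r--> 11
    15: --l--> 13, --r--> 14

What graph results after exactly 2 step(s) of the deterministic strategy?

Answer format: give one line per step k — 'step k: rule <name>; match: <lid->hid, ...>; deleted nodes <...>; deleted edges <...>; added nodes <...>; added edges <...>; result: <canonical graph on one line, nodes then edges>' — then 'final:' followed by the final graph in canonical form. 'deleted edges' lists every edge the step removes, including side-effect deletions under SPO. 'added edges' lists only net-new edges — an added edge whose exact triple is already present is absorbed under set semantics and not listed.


step 1: rule r1; match: 0->5, 1->3, 2->0, 3->1, 4->4; deleted nodes 0, 3; deleted edges (3,0,l); (3,1,r); (5,3,l); (5,4,r); added nodes 16; added edges (5,1,l); (5,16,r); (16,4,l); (16,4,r); result: nodes: 1:T, 4:W, 5:A, 6:D, 7:D, 8:A, 11:W, 12:A, 13:T, 14:D, 15:A, 16:A edges: (5,1,l); (5,16,r); (8,6,l); (8,7,r); (12,8,l); (12,11,r); (15,13,l); (15,14,r); (16,4,l); (16,4,r)
step 2: rule r1; match: 0->12, 1->8, 2->6, 3->7, 4->11; deleted nodes 6, 8; deleted edges (8,6,l); (8,7,r); (12,8,l); (12,11,r); added nodes 17; added edges (12,7,l); (12,17,r); (17,11,l); (17,11,r); result: nodes: 1:T, 4:W, 5:A, 7:D, 11:W, 12:A, 13:T, 14:D, 15:A, 16:A, 17:A edges: (5,1,l); (5,16,r); (12,7,l); (12,17,r); (15,13,l); (15,14,r); (16,4,l); (16,4,r); (17,11,l); (17,11,r)
final:
nodes: 1:T, 4:W, 5:A, 7:D, 11:W, 12:A, 13:T, 14:D, 15:A, 16:A, 17:A
edges: (5,1,l); (5,16,r); (12,7,l); (12,17,r); (15,13,l); (15,14,r); (16,4,l); (16,4,r); (17,11,l); (17,11,r)


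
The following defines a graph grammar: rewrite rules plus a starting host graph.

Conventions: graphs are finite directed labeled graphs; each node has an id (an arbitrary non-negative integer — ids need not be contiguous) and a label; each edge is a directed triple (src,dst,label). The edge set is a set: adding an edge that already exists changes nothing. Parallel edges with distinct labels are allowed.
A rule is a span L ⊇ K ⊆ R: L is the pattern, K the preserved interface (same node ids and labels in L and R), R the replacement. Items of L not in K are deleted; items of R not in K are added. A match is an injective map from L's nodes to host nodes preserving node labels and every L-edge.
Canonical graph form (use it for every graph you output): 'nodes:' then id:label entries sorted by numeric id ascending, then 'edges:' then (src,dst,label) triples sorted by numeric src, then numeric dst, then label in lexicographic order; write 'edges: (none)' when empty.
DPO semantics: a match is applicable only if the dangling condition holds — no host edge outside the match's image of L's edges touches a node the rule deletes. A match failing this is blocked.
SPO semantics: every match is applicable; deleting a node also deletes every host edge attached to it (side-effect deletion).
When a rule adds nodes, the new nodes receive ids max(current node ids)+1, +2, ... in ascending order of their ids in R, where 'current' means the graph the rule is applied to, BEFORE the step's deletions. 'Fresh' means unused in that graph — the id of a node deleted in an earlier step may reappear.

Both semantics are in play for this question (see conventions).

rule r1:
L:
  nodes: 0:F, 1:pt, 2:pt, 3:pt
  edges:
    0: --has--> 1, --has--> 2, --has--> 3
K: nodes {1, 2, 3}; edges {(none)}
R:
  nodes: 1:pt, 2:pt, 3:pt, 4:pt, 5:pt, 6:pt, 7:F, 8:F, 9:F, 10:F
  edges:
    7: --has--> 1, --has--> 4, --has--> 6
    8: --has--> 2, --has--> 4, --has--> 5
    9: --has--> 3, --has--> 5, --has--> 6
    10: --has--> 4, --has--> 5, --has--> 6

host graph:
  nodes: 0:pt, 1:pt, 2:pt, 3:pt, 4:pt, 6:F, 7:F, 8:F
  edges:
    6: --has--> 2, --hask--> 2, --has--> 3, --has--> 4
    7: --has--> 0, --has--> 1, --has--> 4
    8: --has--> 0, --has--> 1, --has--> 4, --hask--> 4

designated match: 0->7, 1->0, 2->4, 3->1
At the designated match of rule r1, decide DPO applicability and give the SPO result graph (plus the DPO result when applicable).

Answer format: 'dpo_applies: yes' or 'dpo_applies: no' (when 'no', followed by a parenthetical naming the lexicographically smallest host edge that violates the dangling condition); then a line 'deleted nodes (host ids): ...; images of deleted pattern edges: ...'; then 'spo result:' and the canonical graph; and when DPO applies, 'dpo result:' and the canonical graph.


dpo_applies: yes
deleted nodes (host ids): 7; images of deleted pattern edges: (7,0,has); (7,1,has); (7,4,has)
spo result:
nodes: 0:pt, 1:pt, 2:pt, 3:pt, 4:pt, 6:F, 8:F, 9:pt, 10:pt, 11:pt, 12:F, 13:F, 14:F, 15:F
edges: (6,2,has); (6,2,hask); (6,3,has); (6,4,has); (8,0,has); (8,1,has); (8,4,has); (8,4,hask); (12,0,has); (12,9,has); (12,11,has); (13,4,has); (13,9,has); (13,10,has); (14,1,has); (14,10,has); (14,11,has); (15,9,has); (15,10,has); (15,11,has)
dpo result:
nodes: 0:pt, 1:pt, 2:pt, 3:pt, 4:pt, 6:F, 8:F, 9:pt, 10:pt, 11:pt, 12:F, 13:F, 14:F, 15:F
edges: (6,2,has); (6,2,hask); (6,3,has); (6,4,has); (8,0,has); (8,1,has); (8,4,has); (8,4,hask); (12,0,has); (12,9,has); (12,11,has); (13,4,has); (13,9,has); (13,10,has); (14,1,has); (14,10,has); (14,11,has); (15,9,has); (15,10,has); (15,11,has)


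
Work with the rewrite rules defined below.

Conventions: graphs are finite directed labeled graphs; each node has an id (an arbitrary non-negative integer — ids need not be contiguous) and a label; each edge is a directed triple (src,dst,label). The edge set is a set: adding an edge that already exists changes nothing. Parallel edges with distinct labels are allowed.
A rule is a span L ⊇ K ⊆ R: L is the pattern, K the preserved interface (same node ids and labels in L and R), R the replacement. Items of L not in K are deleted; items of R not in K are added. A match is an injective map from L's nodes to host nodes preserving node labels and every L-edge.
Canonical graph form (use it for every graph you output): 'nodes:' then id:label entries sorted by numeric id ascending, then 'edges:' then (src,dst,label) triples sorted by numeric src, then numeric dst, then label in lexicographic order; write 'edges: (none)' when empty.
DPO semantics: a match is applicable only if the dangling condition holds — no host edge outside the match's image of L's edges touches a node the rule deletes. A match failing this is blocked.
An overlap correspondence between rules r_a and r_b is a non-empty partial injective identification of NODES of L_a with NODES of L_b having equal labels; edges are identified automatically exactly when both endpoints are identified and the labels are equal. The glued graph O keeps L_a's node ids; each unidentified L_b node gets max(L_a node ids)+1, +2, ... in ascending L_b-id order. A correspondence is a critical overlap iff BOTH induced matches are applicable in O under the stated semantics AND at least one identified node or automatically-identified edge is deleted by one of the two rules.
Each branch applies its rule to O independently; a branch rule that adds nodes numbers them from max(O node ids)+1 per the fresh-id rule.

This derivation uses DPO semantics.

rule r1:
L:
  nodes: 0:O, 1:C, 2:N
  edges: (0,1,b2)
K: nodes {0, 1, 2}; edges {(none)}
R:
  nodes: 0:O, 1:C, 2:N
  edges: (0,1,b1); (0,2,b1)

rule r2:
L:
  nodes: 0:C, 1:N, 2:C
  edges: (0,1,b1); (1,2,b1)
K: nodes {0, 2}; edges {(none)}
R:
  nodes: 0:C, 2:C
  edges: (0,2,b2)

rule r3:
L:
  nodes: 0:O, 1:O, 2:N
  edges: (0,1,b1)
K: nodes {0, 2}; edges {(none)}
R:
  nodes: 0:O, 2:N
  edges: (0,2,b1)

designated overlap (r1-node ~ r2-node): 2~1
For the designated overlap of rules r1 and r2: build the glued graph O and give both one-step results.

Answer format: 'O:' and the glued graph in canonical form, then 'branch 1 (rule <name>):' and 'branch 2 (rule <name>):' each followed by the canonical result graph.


O:
nodes: 0:O, 1:C, 2:N, 3:C, 4:C
edges: (0,1,b2); (2,4,b1); (3,2,b1)
branch 1 (rule r1):
nodes: 0:O, 1:C, 2:N, 3:C, 4:C
edges: (0,1,b1); (0,2,b1); (2,4,b1); (3,2,b1)
branch 2 (rule r2):
nodes: 0:O, 1:C, 3:C, 4:C
edges: (0,1,b2); (3,4,b2)


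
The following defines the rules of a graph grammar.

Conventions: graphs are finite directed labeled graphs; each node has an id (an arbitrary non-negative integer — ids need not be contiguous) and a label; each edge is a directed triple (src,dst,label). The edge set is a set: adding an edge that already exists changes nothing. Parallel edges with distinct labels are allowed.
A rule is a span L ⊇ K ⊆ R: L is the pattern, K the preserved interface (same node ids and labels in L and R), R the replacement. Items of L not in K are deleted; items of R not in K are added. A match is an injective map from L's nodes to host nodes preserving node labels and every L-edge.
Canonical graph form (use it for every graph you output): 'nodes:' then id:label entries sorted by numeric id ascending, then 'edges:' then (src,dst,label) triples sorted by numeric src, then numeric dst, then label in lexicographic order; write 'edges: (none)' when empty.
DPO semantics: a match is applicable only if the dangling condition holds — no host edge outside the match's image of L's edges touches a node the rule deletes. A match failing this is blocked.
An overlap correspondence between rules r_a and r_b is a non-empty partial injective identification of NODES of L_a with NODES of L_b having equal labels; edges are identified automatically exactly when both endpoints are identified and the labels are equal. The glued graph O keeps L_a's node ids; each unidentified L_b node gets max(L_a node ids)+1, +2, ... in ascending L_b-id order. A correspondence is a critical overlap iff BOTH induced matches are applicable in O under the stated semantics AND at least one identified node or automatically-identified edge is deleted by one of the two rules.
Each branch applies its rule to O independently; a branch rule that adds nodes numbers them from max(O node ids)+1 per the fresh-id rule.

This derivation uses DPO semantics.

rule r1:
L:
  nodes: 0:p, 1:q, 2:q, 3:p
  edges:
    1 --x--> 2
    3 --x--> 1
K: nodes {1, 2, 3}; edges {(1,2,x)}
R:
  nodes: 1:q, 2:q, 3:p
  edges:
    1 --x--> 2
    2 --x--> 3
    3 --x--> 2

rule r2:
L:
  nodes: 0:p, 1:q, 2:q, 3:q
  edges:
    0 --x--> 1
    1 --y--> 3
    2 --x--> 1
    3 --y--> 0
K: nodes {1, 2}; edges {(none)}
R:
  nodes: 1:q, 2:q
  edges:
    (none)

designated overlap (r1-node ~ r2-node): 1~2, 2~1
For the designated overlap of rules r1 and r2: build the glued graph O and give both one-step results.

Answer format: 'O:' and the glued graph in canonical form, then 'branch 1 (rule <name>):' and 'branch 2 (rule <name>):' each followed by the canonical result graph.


O:
nodes: 0:p, 1:q, 2:q, 3:p, 4:p, 5:q
edges: (1,2,x); (2,5,y); (3,1,x); (4,2,x); (5,4,y)
branch 1 (rule r1):
nodes: 1:q, 2:q, 3:p, 4:p, 5:q
edges: (1,2,x); (2,3,x); (2,5,y); (3,2,x); (4,2,x); (5,4,y)
branch 2 (rule r2):
nodes: 0:p, 1:q, 2:q, 3:p
edges: (3,1,x)


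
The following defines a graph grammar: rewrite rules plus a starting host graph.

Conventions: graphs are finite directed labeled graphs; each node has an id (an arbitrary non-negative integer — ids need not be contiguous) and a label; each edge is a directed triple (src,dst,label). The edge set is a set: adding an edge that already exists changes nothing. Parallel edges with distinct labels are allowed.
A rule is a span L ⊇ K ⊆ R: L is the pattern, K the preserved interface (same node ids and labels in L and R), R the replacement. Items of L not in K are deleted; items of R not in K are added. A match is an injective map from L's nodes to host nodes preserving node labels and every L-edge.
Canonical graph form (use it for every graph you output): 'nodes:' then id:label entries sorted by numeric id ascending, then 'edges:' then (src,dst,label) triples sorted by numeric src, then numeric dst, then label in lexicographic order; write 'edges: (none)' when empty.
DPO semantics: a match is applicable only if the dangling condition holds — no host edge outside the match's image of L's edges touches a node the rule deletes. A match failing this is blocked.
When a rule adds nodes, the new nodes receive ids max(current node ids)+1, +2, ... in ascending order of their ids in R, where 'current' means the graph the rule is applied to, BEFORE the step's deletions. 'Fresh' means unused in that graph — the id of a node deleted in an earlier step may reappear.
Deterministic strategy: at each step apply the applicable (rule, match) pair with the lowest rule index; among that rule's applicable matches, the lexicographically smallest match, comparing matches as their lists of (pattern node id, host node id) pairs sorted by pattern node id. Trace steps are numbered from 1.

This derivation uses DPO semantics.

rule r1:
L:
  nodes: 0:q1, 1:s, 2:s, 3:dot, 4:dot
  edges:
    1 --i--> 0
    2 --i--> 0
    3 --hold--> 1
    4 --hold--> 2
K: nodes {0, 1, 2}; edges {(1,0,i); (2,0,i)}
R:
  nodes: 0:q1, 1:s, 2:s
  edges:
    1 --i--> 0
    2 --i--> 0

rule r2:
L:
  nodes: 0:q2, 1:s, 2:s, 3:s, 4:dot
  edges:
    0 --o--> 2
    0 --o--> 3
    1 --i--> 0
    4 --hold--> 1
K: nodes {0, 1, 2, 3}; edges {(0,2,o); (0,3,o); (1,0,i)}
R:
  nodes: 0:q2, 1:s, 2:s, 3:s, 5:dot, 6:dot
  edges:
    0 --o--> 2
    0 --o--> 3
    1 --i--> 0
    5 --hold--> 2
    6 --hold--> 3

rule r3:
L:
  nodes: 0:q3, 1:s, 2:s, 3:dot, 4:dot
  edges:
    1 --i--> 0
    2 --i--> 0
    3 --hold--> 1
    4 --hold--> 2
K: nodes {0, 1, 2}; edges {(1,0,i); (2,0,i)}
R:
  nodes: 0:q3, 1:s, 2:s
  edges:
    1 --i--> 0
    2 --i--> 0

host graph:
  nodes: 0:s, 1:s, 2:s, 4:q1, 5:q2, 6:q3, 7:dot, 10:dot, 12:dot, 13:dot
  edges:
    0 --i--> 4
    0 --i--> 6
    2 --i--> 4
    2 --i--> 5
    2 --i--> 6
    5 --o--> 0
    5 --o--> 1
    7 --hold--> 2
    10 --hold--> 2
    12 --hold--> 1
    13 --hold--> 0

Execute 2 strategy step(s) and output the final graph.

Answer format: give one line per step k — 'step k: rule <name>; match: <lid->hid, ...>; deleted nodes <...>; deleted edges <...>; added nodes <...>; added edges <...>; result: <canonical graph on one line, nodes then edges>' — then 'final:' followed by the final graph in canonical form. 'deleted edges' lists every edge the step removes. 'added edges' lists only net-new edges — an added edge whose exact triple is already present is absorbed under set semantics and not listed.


step 1: rule r1; match: 0->4, 1->0, 2->2, 3->13, 4->7; deleted nodes 7, 13; deleted edges (7,2,hold); (13,0,hold); added nodes (none); added edges (none); result: nodes: 0:s, 1:s, 2:s, 4:q1, 5:q2, 6:q3, 10:dot, 12:dot edges: (0,4,i); (0,6,i); (2,4,i); (2,5,i); (2,6,i); (5,0,o); (5,1,o); (10,2,hold); (12,1,hold)
step 2: rule r2; match: 0->5, 1->2, 2->0, 3->1, 4->10; deleted nodes 10; deleted edges (10,2,hold); added nodes 13, 14; added edges (13,0,hold); (14,1,hold); result: nodes: 0:s, 1:s, 2:s, 4:q1, 5:q2, 6:q3, 12:dot, 13:dot, 14:dot edges: (0,4,i); (0,6,i); (2,4,i); (2,5,i); (2,6,i); (5,0,o); (5,1,o); (12,1,hold); (13,0,hold); (14,1,hold)
final:
nodes: 0:s, 1:s, 2:s, 4:q1, 5:q2, 6:q3, 12:dot, 13:dot, 14:dot
edges: (0,4,i); (0,6,i); (2,4,i); (2,5,i); (2,6,i); (5,0,o); (5,1,o); (12,1,hold); (13,0,hold); (14,1,hold)


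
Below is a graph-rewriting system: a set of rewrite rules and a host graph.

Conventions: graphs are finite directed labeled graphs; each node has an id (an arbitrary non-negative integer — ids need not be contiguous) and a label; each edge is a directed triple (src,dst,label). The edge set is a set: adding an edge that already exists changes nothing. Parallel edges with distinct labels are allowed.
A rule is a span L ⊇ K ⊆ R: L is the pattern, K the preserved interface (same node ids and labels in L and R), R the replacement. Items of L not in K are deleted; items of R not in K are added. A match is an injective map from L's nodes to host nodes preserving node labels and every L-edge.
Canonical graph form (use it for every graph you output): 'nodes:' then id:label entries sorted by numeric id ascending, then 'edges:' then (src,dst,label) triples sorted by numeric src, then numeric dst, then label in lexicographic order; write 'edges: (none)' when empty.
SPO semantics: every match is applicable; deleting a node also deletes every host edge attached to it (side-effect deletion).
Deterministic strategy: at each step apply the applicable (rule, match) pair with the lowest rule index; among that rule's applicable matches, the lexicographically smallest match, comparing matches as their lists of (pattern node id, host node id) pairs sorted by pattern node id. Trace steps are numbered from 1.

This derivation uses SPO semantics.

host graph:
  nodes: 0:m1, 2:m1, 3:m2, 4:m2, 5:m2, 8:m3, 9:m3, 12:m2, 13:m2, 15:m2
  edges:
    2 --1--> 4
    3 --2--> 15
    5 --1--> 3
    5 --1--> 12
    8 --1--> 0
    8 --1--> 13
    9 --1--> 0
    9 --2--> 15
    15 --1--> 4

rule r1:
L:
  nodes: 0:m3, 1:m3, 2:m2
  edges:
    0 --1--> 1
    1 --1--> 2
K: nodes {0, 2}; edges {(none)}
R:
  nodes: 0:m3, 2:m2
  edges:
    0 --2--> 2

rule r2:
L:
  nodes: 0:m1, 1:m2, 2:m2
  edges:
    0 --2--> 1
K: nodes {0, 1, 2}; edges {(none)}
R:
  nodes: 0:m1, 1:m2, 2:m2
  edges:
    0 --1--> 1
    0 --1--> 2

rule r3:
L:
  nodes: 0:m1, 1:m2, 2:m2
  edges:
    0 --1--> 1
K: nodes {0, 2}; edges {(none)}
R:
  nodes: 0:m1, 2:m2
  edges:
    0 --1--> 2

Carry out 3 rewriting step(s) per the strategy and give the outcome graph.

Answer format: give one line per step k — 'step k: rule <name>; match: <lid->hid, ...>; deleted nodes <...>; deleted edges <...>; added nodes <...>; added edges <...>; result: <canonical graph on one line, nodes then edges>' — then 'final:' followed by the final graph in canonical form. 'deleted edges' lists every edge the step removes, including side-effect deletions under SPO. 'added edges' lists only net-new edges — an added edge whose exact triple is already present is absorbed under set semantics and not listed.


step 1: rule r3; match: 0->2, 1->4, 2->3; deleted nodes 4; deleted edges (2,4,1); (15,4,1); added nodes (none); added edges (2,3,1); result: nodes: 0:m1, 2:m1, 3:m2, 5:m2, 8:m3, 9:m3, 12:m2, 13:m2, 15:m2 edges: (2,3,1); (3,15,2); (5,3,1); (5,12,1); (8,0,1); (8,13,1); (9,0,1); (9,15,2)
step 2: rule r3; match: 0->2, 1->3, 2->5; deleted nodes 3; deleted edges (2,3,1); (3,15,2); (5,3,1); added nodes (none); added edges (2,5,1); result: nodes: 0:m1, 2:m1, 5:m2, 8:m3, 9:m3, 12:m2, 13:m2, 15:m2 edges: (2,5,1); (5,12,1); (8,0,1); (8,13,1); (9,0,1); (9,15,2)
step 3: rule r3; match: 0->2, 1->5, 2->12; deleted nodes 5; deleted edges (2,5,1); (5,12,1); added nodes (none); added edges (2,12,1); result: nodes: 0:m1, 2:m1, 8:m3, 9:m3, 12:m2, 13:m2, 15:m2 edges: (2,12,1); (8,0,1); (8,13,1); (9,0,1); (9,15,2)
final:
nodes: 0:m1, 2:m1, 8:m3, 9:m3, 12:m2, 13:m2, 15:m2
edges: (2,12,1); (8,0,1); (8,13,1); (9,0,1); (9,15,2)
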